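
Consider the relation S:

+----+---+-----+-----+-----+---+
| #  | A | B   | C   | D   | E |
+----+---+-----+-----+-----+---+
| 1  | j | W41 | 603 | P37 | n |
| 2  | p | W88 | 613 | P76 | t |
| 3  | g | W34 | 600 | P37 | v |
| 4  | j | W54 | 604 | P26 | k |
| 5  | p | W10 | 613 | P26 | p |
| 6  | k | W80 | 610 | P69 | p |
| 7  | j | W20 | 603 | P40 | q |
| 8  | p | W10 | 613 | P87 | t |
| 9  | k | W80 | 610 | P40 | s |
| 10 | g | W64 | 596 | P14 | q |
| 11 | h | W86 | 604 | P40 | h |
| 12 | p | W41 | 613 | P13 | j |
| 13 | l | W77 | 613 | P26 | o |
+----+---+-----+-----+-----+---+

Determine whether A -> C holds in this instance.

No

A=j: rows 1, 4, 7 → C takes values {603, 604} — violation
A=p: rows 2, 5, 8, 12 → C = 613, 613, 613, 613 ✓
A=g: rows 3, 10 → C takes values {600, 596} — violation
A=k: rows 6, 9 → C = 610, 610 ✓
A=h: row 11 → C = 604 ✓
A=l: row 13 → C = 613 ✓
Two rows agree on A but differ on C, so A -> C does not hold.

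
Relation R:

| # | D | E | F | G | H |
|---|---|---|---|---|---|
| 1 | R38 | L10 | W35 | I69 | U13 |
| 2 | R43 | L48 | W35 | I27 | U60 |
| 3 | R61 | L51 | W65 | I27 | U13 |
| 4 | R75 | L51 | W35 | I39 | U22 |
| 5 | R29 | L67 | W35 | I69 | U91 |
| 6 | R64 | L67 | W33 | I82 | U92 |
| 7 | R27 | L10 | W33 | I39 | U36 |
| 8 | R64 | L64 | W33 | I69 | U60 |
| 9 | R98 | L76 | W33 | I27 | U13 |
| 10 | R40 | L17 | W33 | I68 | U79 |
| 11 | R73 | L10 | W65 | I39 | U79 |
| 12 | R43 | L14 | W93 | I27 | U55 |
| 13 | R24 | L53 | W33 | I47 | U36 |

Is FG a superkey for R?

No

Rows 1 and 5 have the same FG value (F=W35, G=I69) but are distinct tuples, so FG does not determine every attribute — not a superkey.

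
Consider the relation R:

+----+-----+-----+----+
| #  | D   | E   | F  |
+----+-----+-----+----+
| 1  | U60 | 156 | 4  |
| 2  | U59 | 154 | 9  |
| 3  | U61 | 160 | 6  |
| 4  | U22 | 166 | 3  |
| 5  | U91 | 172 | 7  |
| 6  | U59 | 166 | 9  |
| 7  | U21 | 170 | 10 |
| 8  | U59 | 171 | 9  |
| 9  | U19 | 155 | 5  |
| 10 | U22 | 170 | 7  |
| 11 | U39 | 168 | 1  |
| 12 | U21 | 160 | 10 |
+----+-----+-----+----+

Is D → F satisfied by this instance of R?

No

D=U60: row 1 → F = 4 ✓
D=U59: rows 2, 6, 8 → F = 9, 9, 9 ✓
D=U61: row 3 → F = 6 ✓
D=U22: rows 4, 10 → F takes values {3, 7} — violation
D=U91: row 5 → F = 7 ✓
D=U21: rows 7, 12 → F = 10, 10 ✓
D=U19: row 9 → F = 5 ✓
D=U39: row 11 → F = 1 ✓
Two rows agree on D but differ on F, so D → F does not hold.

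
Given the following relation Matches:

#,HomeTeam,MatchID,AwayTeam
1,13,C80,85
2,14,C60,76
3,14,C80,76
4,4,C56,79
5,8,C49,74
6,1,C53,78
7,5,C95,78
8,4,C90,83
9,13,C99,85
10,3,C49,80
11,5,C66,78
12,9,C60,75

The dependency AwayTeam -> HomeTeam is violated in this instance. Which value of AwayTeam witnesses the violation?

AwayTeam=85: rows 1, 9 → HomeTeam = 13, 13 ✓
AwayTeam=76: rows 2, 3 → HomeTeam = 14, 14 ✓
AwayTeam=79: row 4 → HomeTeam = 4 ✓
AwayTeam=74: row 5 → HomeTeam = 8 ✓
AwayTeam=78: rows 6, 7, 11 → HomeTeam takes values {1, 5} — violation
AwayTeam=83: row 8 → HomeTeam = 4 ✓
AwayTeam=80: row 10 → HomeTeam = 3 ✓
AwayTeam=75: row 12 → HomeTeam = 9 ✓
The only AwayTeam value with inconsistent HomeTeam is AwayTeam=78.

78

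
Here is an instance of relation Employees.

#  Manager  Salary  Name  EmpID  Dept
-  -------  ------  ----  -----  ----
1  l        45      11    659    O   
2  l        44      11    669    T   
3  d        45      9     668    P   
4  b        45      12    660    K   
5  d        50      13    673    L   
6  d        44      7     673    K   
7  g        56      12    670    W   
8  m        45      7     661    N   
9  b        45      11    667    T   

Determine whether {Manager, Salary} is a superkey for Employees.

No

Rows 4 and 9 have the same {Manager, Salary} value (Manager=b, Salary=45) but are distinct tuples, so {Manager, Salary} does not determine every attribute — not a superkey.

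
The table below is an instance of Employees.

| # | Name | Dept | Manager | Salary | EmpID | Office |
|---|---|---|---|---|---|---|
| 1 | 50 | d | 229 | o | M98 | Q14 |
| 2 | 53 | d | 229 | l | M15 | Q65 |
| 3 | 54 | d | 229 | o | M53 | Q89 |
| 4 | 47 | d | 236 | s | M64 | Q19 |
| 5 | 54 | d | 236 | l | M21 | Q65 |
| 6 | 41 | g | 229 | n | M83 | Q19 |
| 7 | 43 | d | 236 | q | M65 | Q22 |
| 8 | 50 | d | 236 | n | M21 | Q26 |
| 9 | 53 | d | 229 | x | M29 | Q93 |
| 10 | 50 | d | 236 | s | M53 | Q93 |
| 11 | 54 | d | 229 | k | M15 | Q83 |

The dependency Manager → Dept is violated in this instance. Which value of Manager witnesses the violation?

Manager=229: rows 1, 2, 3, 6, 9, 11 → Dept takes values {d, g} — violation
Manager=236: rows 4, 5, 7, 8, 10 → Dept = d, d, d, d, d ✓
The only Manager value with inconsistent Dept is Manager=229.

229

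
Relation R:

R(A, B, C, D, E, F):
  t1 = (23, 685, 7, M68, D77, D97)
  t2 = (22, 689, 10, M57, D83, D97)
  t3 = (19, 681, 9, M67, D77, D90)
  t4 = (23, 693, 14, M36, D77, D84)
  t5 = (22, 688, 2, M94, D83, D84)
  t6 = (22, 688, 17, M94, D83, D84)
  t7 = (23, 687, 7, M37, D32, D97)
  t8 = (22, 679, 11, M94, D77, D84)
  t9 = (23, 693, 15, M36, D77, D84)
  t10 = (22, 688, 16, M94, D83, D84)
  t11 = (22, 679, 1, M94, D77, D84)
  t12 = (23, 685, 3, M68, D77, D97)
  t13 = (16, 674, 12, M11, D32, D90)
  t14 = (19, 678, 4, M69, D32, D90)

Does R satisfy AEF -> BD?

(A=23, E=D77, F=D97): rows 1, 12 → {B,D} = (685, M68), (685, M68) ✓
(A=22, E=D83, F=D97): row 2 → {B,D} = (689, M57) ✓
(A=19, E=D77, F=D90): row 3 → {B,D} = (681, M67) ✓
(A=23, E=D77, F=D84): rows 4, 9 → {B,D} = (693, M36), (693, M36) ✓
(A=22, E=D83, F=D84): rows 5, 6, 10 → {B,D} = (688, M94), (688, M94), (688, M94) ✓
(A=23, E=D32, F=D97): row 7 → {B,D} = (687, M37) ✓
(A=22, E=D77, F=D84): rows 8, 11 → {B,D} = (679, M94), (679, M94) ✓
(A=16, E=D32, F=D90): row 13 → {B,D} = (674, M11) ✓
(A=19, E=D32, F=D90): row 14 → {B,D} = (678, M69) ✓
Every AEF value is associated with a single BD value, so AEF -> BD holds.

Yes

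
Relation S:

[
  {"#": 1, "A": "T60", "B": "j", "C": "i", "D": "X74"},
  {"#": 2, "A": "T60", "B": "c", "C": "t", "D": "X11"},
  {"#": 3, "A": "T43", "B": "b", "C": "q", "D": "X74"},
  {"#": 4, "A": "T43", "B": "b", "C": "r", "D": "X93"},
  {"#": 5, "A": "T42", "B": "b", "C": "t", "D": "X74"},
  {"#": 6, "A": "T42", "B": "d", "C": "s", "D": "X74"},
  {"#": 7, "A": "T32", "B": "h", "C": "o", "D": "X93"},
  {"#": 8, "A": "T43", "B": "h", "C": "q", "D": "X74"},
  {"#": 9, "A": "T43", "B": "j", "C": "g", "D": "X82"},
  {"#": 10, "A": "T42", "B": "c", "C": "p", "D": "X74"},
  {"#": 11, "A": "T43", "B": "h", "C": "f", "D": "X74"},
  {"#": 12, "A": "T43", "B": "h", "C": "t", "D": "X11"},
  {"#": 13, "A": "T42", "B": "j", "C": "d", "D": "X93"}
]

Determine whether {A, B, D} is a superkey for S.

Rows 8 and 11 have the same {A, B, D} value (A=T43, B=h, D=X74) but are distinct tuples, so {A, B, D} does not determine every attribute — not a superkey.

No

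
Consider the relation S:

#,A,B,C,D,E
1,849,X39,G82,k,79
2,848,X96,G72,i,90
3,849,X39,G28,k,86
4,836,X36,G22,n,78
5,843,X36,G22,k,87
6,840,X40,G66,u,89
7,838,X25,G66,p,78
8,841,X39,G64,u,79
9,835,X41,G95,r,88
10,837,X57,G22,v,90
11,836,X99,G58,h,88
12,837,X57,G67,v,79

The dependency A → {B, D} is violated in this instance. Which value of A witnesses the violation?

A=849: rows 1, 3 → {B,D} = (X39, k), (X39, k) ✓
A=848: row 2 → {B,D} = (X96, i) ✓
A=836: rows 4, 11 → {B,D} takes values {(X36, n), (X99, h)} — violation
A=843: row 5 → {B,D} = (X36, k) ✓
A=840: row 6 → {B,D} = (X40, u) ✓
A=838: row 7 → {B,D} = (X25, p) ✓
A=841: row 8 → {B,D} = (X39, u) ✓
A=835: row 9 → {B,D} = (X41, r) ✓
A=837: rows 10, 12 → {B,D} = (X57, v), (X57, v) ✓
The only A value with inconsistent RHS is A=836.

836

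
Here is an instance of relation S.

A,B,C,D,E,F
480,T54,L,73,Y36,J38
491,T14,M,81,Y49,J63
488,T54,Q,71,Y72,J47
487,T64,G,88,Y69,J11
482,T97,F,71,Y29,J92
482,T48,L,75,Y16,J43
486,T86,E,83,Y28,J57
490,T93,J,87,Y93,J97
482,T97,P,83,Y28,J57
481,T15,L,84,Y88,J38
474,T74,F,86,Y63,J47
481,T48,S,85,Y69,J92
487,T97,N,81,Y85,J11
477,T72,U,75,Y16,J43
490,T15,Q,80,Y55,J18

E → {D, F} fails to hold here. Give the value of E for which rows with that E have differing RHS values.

E=Y36: 1 row → {D,F} = (73, J38) ✓
E=Y49: 1 row → {D,F} = (81, J63) ✓
E=Y72: 1 row → {D,F} = (71, J47) ✓
E=Y69: 2 rows → {D,F} takes values {(88, J11), (85, J92)} — violation
E=Y29: 1 row → {D,F} = (71, J92) ✓
E=Y16: 2 rows → {D,F} = (75, J43), (75, J43) ✓
E=Y28: 2 rows → {D,F} = (83, J57), (83, J57) ✓
E=Y93: 1 row → {D,F} = (87, J97) ✓
E=Y88: 1 row → {D,F} = (84, J38) ✓
E=Y63: 1 row → {D,F} = (86, J47) ✓
E=Y85: 1 row → {D,F} = (81, J11) ✓
E=Y55: 1 row → {D,F} = (80, J18) ✓
The only E value with inconsistent RHS is E=Y69.

Y69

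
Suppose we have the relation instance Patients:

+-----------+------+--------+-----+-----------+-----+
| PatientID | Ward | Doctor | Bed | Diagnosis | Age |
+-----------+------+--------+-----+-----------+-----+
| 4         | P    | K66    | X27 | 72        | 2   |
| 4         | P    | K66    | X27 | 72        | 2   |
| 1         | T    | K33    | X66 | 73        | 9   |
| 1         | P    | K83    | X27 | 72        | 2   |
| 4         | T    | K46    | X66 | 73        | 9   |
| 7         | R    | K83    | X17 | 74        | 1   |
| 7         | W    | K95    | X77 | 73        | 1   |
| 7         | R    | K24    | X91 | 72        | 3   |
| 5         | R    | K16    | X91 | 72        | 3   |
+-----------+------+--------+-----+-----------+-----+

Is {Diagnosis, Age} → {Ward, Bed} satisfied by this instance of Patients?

Yes

(Diagnosis=72, Age=2): 3 rows → {Ward,Bed} = (P, X27), (P, X27), (P, X27) ✓
(Diagnosis=73, Age=9): 2 rows → {Ward,Bed} = (T, X66), (T, X66) ✓
(Diagnosis=74, Age=1): 1 row → {Ward,Bed} = (R, X17) ✓
(Diagnosis=73, Age=1): 1 row → {Ward,Bed} = (W, X77) ✓
(Diagnosis=72, Age=3): 2 rows → {Ward,Bed} = (R, X91), (R, X91) ✓
Every {Diagnosis, Age} value is associated with a single {Ward, Bed} value, so {Diagnosis, Age} → {Ward, Bed} holds.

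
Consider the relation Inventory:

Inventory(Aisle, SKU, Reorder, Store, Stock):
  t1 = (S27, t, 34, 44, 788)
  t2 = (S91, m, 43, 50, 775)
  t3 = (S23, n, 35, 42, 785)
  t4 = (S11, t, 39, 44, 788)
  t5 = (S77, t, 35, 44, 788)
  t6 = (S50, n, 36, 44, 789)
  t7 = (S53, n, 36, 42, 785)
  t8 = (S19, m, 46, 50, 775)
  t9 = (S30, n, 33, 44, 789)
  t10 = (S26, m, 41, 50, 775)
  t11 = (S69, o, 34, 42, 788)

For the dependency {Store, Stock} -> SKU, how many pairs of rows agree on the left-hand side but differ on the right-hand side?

(Store=44, Stock=788): all 3 rows agree on SKU — 0 pairs.
(Store=50, Stock=775): all 3 rows agree on SKU — 0 pairs.
(Store=42, Stock=785): all 2 rows agree on SKU — 0 pairs.
(Store=44, Stock=789): all 2 rows agree on SKU — 0 pairs.

0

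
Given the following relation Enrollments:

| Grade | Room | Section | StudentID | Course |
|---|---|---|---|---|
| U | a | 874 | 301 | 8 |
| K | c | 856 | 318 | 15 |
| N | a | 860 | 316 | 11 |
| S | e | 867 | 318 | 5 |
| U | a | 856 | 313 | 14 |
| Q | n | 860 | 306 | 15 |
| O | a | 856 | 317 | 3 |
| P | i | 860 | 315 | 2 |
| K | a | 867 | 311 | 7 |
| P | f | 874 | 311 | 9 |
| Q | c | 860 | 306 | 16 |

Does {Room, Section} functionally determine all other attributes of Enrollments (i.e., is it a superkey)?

Two distinct rows share (Room=a, Section=856), so {Room, Section} does not determine every attribute — not a superkey.

No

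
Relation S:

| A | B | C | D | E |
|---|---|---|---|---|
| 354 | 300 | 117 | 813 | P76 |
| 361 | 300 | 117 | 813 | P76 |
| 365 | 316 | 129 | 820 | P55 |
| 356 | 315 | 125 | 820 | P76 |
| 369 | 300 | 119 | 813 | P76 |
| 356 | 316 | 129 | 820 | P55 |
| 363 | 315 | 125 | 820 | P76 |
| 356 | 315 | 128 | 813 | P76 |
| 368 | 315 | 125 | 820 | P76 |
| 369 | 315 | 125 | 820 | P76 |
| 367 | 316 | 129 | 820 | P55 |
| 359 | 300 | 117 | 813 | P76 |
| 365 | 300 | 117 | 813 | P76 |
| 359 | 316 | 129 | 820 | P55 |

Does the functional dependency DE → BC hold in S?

(D=813, E=P76): 6 rows → {B,C} takes values {(300, 117), (300, 119), (315, 128)} — violation
(D=820, E=P55): 4 rows → {B,C} = (316, 129), (316, 129), (316, 129), (316, 129) ✓
(D=820, E=P76): 4 rows → {B,C} = (315, 125), (315, 125), (315, 125), (315, 125) ✓
Two rows agree on DE but differ on BC, so DE → BC does not hold.

No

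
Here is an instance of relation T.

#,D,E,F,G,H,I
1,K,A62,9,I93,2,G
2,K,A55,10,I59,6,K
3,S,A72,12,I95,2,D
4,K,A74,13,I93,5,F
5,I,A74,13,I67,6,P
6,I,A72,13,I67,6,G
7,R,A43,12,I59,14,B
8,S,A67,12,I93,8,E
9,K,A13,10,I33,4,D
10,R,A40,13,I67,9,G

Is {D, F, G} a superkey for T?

No

Rows 5 and 6 have the same {D, F, G} value (D=I, F=13, G=I67) but are distinct tuples, so {D, F, G} does not determine every attribute — not a superkey.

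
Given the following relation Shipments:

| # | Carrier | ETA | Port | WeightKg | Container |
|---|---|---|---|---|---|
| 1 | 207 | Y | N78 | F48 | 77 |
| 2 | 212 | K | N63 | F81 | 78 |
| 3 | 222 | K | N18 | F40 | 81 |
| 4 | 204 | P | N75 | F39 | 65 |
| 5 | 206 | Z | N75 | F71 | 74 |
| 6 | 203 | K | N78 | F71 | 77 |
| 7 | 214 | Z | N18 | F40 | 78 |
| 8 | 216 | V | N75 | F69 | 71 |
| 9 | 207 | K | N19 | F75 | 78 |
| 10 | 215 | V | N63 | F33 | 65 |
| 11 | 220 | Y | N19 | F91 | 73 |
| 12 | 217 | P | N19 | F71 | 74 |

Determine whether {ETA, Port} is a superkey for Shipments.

Yes

All 12 rows have distinct {ETA, Port} values, so {ETA, Port} → (all attributes) holds and {ETA, Port} is a superkey.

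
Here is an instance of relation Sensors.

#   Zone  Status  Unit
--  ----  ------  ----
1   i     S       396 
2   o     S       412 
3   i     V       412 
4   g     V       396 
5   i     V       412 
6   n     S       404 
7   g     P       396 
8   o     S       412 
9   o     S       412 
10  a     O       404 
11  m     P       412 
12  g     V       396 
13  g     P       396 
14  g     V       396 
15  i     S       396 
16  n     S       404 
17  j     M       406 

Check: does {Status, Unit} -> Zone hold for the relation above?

Yes

(Status=S, Unit=396): rows 1, 15 → Zone = i, i ✓
(Status=S, Unit=412): rows 2, 8, 9 → Zone = o, o, o ✓
(Status=V, Unit=412): rows 3, 5 → Zone = i, i ✓
(Status=V, Unit=396): rows 4, 12, 14 → Zone = g, g, g ✓
(Status=S, Unit=404): rows 6, 16 → Zone = n, n ✓
(Status=P, Unit=396): rows 7, 13 → Zone = g, g ✓
(Status=O, Unit=404): row 10 → Zone = a ✓
(Status=P, Unit=412): row 11 → Zone = m ✓
(Status=M, Unit=406): row 17 → Zone = j ✓
Every {Status, Unit} value is associated with a single Zone value, so {Status, Unit} -> Zone holds.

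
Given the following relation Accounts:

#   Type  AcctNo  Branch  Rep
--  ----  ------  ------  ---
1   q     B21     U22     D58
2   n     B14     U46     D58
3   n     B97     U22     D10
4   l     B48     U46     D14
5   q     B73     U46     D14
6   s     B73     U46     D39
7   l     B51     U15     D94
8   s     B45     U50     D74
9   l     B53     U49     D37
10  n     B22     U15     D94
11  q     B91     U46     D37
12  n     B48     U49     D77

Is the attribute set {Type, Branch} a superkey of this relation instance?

Rows 5 and 11 have the same {Type, Branch} value (Type=q, Branch=U46) but are distinct tuples, so {Type, Branch} does not determine every attribute — not a superkey.

No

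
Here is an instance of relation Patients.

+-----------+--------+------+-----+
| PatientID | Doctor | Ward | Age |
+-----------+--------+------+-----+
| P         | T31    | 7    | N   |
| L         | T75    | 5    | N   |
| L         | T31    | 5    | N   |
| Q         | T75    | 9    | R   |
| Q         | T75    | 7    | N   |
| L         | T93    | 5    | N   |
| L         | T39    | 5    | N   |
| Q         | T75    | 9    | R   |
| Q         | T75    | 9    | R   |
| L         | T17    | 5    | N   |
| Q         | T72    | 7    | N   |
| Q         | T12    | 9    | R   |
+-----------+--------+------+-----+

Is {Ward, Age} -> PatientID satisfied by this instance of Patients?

No

(Ward=7, Age=N): 3 rows → PatientID takes values {P, Q} — violation
(Ward=5, Age=N): 5 rows → PatientID = L, L, L, L, L ✓
(Ward=9, Age=R): 4 rows → PatientID = Q, Q, Q, Q ✓
Two rows agree on {Ward, Age} but differ on PatientID, so {Ward, Age} -> PatientID does not hold.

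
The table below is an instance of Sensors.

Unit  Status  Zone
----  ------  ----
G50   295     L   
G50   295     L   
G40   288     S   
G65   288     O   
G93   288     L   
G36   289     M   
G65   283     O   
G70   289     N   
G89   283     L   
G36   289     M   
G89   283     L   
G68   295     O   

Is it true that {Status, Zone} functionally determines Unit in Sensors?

Yes

(Status=295, Zone=L): 2 rows → Unit = G50, G50 ✓
(Status=288, Zone=S): 1 row → Unit = G40 ✓
(Status=288, Zone=O): 1 row → Unit = G65 ✓
(Status=288, Zone=L): 1 row → Unit = G93 ✓
(Status=289, Zone=M): 2 rows → Unit = G36, G36 ✓
(Status=283, Zone=O): 1 row → Unit = G65 ✓
(Status=289, Zone=N): 1 row → Unit = G70 ✓
(Status=283, Zone=L): 2 rows → Unit = G89, G89 ✓
(Status=295, Zone=O): 1 row → Unit = G68 ✓
Every {Status, Zone} value is associated with a single Unit value, so {Status, Zone} -> Unit holds.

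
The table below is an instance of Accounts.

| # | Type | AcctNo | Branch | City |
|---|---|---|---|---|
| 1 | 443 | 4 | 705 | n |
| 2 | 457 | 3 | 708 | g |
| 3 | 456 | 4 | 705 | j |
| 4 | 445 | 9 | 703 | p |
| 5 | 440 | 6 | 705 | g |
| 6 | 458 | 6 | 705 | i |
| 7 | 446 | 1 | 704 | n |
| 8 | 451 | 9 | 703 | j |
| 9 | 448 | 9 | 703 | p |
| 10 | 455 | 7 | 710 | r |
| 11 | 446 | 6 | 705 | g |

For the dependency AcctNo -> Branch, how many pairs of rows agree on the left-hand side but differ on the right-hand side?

0

AcctNo=4: all 2 rows agree on Branch — 0 pairs.
AcctNo=9: all 3 rows agree on Branch — 0 pairs.
AcctNo=6: all 3 rows agree on Branch — 0 pairs.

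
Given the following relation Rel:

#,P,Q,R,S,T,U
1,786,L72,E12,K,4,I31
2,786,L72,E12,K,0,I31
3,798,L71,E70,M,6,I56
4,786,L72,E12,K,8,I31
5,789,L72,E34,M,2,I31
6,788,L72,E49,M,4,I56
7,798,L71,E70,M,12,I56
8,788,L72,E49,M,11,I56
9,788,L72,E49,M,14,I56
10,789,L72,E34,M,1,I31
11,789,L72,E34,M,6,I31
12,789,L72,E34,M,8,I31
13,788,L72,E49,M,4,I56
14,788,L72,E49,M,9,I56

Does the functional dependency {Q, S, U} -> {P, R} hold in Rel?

Yes

(Q=L72, S=K, U=I31): rows 1, 2, 4 → {P,R} = (786, E12), (786, E12), (786, E12) ✓
(Q=L71, S=M, U=I56): rows 3, 7 → {P,R} = (798, E70), (798, E70) ✓
(Q=L72, S=M, U=I31): rows 5, 10, 11, 12 → {P,R} = (789, E34), (789, E34), (789, E34), (789, E34) ✓
(Q=L72, S=M, U=I56): rows 6, 8, 9, 13, 14 → {P,R} = (788, E49), (788, E49), (788, E49), (788, E49), (788, E49) ✓
Every {Q, S, U} value is associated with a single {P, R} value, so {Q, S, U} -> {P, R} holds.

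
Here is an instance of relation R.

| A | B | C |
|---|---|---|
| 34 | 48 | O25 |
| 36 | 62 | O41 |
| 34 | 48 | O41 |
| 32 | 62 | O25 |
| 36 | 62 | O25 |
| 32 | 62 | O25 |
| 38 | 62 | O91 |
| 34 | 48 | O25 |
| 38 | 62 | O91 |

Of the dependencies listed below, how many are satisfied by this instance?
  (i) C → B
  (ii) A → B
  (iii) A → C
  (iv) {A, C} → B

(i) C → B: C=O25: 5 rows → B takes values {48, 62} — violation; C=O41: 2 rows → B takes values {62, 48} — violation — fails.
(ii) A → B: every LHS value maps to a single RHS value — holds.
(iii) A → C: A=34: 3 rows → C takes values {O25, O41} — violation; A=36: 2 rows → C takes values {O41, O25} — violation — fails.
(iv) {A, C} → B: every LHS value maps to a single RHS value — holds.
2 of the 4 dependencies hold.

2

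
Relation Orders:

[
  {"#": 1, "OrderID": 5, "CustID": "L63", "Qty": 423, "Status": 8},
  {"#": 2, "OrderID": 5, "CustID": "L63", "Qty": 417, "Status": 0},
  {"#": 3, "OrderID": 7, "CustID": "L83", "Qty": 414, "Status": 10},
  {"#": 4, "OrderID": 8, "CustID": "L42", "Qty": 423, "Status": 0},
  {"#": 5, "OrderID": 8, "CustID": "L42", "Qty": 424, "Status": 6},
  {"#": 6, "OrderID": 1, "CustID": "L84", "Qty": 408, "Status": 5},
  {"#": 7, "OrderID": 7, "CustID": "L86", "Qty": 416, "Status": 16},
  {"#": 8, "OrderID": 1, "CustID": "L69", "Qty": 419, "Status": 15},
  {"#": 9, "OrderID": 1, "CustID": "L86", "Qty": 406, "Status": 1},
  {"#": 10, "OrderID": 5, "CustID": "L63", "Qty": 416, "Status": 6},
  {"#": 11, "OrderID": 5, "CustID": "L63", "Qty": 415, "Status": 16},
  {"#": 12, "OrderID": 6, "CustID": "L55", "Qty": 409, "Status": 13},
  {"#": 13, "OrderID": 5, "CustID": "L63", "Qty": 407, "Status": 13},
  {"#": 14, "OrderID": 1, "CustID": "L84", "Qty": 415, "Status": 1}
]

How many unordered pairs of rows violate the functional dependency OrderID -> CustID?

OrderID=5: all 5 rows agree on CustID — 0 pairs.
OrderID=7: violating pairs (3,7) — 1 pair.
OrderID=8: all 2 rows agree on CustID — 0 pairs.
OrderID=1: violating pairs (6,8), (6,9), (8,9), (8,14), (9,14) — 5 pairs.

6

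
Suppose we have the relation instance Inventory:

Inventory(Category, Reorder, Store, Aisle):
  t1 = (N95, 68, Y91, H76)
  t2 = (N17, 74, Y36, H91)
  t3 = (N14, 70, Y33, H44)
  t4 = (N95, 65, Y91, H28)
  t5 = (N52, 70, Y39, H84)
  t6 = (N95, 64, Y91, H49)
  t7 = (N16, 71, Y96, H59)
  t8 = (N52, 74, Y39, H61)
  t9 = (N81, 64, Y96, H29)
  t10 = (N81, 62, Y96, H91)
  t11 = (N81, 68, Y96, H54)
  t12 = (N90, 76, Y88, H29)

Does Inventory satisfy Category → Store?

Yes

Category=N95: rows 1, 4, 6 → Store = Y91, Y91, Y91 ✓
Category=N17: row 2 → Store = Y36 ✓
Category=N14: row 3 → Store = Y33 ✓
Category=N52: rows 5, 8 → Store = Y39, Y39 ✓
Category=N16: row 7 → Store = Y96 ✓
Category=N81: rows 9, 10, 11 → Store = Y96, Y96, Y96 ✓
Category=N90: row 12 → Store = Y88 ✓
Every Category value is associated with a single Store value, so Category → Store holds.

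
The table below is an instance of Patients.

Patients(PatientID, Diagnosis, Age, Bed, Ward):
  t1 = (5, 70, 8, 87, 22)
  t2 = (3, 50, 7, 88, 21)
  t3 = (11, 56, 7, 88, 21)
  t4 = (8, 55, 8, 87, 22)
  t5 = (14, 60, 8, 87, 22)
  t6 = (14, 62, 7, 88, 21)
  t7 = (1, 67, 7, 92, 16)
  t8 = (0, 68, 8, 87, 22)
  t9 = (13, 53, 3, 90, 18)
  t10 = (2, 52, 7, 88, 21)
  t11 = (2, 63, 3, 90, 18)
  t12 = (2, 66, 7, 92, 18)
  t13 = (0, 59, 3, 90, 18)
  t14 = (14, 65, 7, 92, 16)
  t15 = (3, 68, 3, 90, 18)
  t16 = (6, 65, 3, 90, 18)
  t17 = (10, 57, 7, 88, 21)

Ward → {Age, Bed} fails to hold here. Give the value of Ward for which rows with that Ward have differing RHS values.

Ward=22: rows 1, 4, 5, 8 → {Age,Bed} = (8, 87), (8, 87), (8, 87), (8, 87) ✓
Ward=21: rows 2, 3, 6, 10, 17 → {Age,Bed} = (7, 88), (7, 88), (7, 88), (7, 88), (7, 88) ✓
Ward=16: rows 7, 14 → {Age,Bed} = (7, 92), (7, 92) ✓
Ward=18: rows 9, 11, 12, 13, 15, 16 → {Age,Bed} takes values {(3, 90), (7, 92)} — violation
The only Ward value with inconsistent RHS is Ward=18.

18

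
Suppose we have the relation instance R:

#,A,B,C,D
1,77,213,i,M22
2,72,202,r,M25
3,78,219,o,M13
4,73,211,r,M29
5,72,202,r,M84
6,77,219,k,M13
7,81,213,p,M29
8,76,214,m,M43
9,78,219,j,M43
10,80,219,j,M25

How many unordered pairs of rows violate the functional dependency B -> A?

B=213: violating pairs (1,7) — 1 pair.
B=202: all 2 rows agree on A — 0 pairs.
B=219: violating pairs (3,6), (3,10), (6,9), (6,10), (9,10) — 5 pairs.

6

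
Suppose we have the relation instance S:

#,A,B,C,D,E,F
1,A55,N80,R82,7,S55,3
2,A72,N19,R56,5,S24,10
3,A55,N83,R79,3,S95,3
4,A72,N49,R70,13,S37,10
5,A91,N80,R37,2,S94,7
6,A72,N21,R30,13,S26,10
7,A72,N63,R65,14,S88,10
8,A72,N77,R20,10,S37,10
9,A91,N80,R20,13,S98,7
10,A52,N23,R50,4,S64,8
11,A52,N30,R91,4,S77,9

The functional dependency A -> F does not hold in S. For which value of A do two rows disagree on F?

A=A55: rows 1, 3 → F = 3, 3 ✓
A=A72: rows 2, 4, 6, 7, 8 → F = 10, 10, 10, 10, 10 ✓
A=A91: rows 5, 9 → F = 7, 7 ✓
A=A52: rows 10, 11 → F takes values {8, 9} — violation
The only A value with inconsistent F is A=A52.

A52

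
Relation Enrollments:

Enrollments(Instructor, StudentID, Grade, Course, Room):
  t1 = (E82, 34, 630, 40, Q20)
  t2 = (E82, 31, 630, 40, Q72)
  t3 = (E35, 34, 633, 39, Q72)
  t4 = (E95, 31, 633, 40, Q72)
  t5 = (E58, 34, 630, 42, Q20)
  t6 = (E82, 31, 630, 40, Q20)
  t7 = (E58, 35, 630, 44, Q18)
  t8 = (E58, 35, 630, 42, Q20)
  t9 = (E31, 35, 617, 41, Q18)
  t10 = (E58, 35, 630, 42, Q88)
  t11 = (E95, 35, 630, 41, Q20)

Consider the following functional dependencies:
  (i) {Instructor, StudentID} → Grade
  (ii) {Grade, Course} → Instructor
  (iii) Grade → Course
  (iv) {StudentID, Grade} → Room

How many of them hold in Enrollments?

2

(i) {Instructor, StudentID} → Grade: every LHS value maps to a single RHS value — holds.
(ii) {Grade, Course} → Instructor: every LHS value maps to a single RHS value — holds.
(iii) Grade → Course: Grade=630: rows 1, 2, 5, 6, 7, 8, 10, 11 → Course takes values {40, 42, 44, 41} — violation; Grade=633: rows 3, 4 → Course takes values {39, 40} — violation — fails.
(iv) {StudentID, Grade} → Room: (StudentID=31, Grade=630): rows 2, 6 → Room takes values {Q72, Q20} — violation; (StudentID=35, Grade=630): rows 7, 8, 10, 11 → Room takes values {Q18, Q20, Q88} — violation — fails.
2 of the 4 dependencies hold.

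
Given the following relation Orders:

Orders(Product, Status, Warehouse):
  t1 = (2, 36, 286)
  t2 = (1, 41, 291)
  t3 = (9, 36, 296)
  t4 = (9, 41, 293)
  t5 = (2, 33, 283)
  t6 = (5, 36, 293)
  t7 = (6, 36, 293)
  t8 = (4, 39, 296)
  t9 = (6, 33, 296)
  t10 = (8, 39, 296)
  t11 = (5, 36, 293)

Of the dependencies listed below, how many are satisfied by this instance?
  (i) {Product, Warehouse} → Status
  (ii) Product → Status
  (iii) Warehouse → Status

1

(i) {Product, Warehouse} → Status: every LHS value maps to a single RHS value — holds.
(ii) Product → Status: Product=2: rows 1, 5 → Status takes values {36, 33} — violation; Product=9: rows 3, 4 → Status takes values {36, 41} — violation; Product=6: rows 7, 9 → Status takes values {36, 33} — violation — fails.
(iii) Warehouse → Status: Warehouse=296: rows 3, 8, 9, 10 → Status takes values {36, 39, 33} — violation; Warehouse=293: rows 4, 6, 7, 11 → Status takes values {41, 36} — violation — fails.
1 of the 3 dependencies holds.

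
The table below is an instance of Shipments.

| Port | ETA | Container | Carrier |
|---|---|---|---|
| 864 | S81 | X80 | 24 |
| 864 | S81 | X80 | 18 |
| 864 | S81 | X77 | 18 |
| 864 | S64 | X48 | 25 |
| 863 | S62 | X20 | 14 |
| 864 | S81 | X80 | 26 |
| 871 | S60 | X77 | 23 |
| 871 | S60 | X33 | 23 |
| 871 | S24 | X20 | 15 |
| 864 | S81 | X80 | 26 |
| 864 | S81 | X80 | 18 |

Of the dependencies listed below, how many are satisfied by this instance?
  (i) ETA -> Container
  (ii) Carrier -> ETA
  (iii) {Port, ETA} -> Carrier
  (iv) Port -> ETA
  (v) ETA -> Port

(i) ETA -> Container: ETA=S81: 6 rows → Container takes values {X80, X77} — violation; ETA=S60: 2 rows → Container takes values {X77, X33} — violation — fails.
(ii) Carrier -> ETA: every LHS value maps to a single RHS value — holds.
(iii) {Port, ETA} -> Carrier: (Port=864, ETA=S81): 6 rows → Carrier takes values {24, 18, 26} — violation — fails.
(iv) Port -> ETA: Port=864: 7 rows → ETA takes values {S81, S64} — violation; Port=871: 3 rows → ETA takes values {S60, S24} — violation — fails.
(v) ETA -> Port: every LHS value maps to a single RHS value — holds.
2 of the 5 dependencies hold.

2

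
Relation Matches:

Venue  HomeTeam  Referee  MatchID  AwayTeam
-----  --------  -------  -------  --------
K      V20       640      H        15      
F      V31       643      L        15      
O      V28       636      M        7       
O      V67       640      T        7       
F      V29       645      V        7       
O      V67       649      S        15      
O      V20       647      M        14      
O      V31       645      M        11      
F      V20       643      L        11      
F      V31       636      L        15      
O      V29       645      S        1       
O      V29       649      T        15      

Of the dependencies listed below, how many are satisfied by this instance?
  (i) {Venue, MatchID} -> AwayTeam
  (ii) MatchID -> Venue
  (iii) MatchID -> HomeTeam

1

(i) {Venue, MatchID} -> AwayTeam: (Venue=F, MatchID=L): 3 rows → AwayTeam takes values {15, 11} — violation; (Venue=O, MatchID=M): 3 rows → AwayTeam takes values {7, 14, 11} — violation; (Venue=O, MatchID=T): 2 rows → AwayTeam takes values {7, 15} — violation; (Venue=O, MatchID=S): 2 rows → AwayTeam takes values {15, 1} — violation — fails.
(ii) MatchID -> Venue: every LHS value maps to a single RHS value — holds.
(iii) MatchID -> HomeTeam: MatchID=L: 3 rows → HomeTeam takes values {V31, V20} — violation; MatchID=M: 3 rows → HomeTeam takes values {V28, V20, V31} — violation; MatchID=T: 2 rows → HomeTeam takes values {V67, V29} — violation; MatchID=S: 2 rows → HomeTeam takes values {V67, V29} — violation — fails.
1 of the 3 dependencies holds.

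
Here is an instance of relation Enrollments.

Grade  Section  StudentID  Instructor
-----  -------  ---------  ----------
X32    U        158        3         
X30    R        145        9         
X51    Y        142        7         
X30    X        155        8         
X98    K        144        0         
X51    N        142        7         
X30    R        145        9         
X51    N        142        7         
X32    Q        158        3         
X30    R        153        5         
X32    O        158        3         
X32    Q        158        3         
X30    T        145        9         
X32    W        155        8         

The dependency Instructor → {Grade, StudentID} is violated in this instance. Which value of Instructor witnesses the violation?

Instructor=3: 4 rows → {Grade,StudentID} = (X32, 158), (X32, 158), (X32, 158), (X32, 158) ✓
Instructor=9: 3 rows → {Grade,StudentID} = (X30, 145), (X30, 145), (X30, 145) ✓
Instructor=7: 3 rows → {Grade,StudentID} = (X51, 142), (X51, 142), (X51, 142) ✓
Instructor=8: 2 rows → {Grade,StudentID} takes values {(X30, 155), (X32, 155)} — violation
Instructor=0: 1 row → {Grade,StudentID} = (X98, 144) ✓
Instructor=5: 1 row → {Grade,StudentID} = (X30, 153) ✓
The only Instructor value with inconsistent RHS is Instructor=8.

8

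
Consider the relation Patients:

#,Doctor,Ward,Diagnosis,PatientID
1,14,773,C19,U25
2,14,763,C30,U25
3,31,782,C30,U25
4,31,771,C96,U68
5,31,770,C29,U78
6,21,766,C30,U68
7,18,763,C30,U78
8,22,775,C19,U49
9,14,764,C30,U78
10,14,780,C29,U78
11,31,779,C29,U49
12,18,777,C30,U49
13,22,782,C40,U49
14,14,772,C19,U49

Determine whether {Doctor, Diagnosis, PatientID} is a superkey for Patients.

All 14 rows have distinct {Doctor, Diagnosis, PatientID} values, so {Doctor, Diagnosis, PatientID} → (all attributes) holds and {Doctor, Diagnosis, PatientID} is a superkey.

Yes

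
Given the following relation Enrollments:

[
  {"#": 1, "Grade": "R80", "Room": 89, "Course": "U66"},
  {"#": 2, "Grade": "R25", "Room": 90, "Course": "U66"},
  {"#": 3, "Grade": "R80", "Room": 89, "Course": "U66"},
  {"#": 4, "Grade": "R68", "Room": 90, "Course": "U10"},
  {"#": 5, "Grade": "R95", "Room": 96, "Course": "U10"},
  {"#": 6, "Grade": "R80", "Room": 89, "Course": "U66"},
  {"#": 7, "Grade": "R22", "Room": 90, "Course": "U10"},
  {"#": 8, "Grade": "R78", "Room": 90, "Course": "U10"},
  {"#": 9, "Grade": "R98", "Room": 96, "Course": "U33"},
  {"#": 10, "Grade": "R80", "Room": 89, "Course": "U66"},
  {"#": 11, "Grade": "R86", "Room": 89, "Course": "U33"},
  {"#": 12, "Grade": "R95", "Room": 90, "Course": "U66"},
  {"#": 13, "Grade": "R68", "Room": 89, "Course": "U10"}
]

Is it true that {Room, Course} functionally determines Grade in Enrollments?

No

(Room=89, Course=U66): rows 1, 3, 6, 10 → Grade = R80, R80, R80, R80 ✓
(Room=90, Course=U66): rows 2, 12 → Grade takes values {R25, R95} — violation
(Room=90, Course=U10): rows 4, 7, 8 → Grade takes values {R68, R22, R78} — violation
(Room=96, Course=U10): row 5 → Grade = R95 ✓
(Room=96, Course=U33): row 9 → Grade = R98 ✓
(Room=89, Course=U33): row 11 → Grade = R86 ✓
(Room=89, Course=U10): row 13 → Grade = R68 ✓
Two rows agree on {Room, Course} but differ on Grade, so {Room, Course} -> Grade does not hold.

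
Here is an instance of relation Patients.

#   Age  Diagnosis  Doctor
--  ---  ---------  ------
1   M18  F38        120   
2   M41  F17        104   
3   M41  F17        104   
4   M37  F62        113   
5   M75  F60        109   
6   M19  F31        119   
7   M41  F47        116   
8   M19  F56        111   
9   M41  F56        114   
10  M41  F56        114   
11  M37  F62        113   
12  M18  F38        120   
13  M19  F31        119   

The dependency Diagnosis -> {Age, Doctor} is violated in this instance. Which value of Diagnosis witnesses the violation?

Diagnosis=F38: rows 1, 12 → {Age,Doctor} = (M18, 120), (M18, 120) ✓
Diagnosis=F17: rows 2, 3 → {Age,Doctor} = (M41, 104), (M41, 104) ✓
Diagnosis=F62: rows 4, 11 → {Age,Doctor} = (M37, 113), (M37, 113) ✓
Diagnosis=F60: row 5 → {Age,Doctor} = (M75, 109) ✓
Diagnosis=F31: rows 6, 13 → {Age,Doctor} = (M19, 119), (M19, 119) ✓
Diagnosis=F47: row 7 → {Age,Doctor} = (M41, 116) ✓
Diagnosis=F56: rows 8, 9, 10 → {Age,Doctor} takes values {(M19, 111), (M41, 114)} — violation
The only Diagnosis value with inconsistent RHS is Diagnosis=F56.

F56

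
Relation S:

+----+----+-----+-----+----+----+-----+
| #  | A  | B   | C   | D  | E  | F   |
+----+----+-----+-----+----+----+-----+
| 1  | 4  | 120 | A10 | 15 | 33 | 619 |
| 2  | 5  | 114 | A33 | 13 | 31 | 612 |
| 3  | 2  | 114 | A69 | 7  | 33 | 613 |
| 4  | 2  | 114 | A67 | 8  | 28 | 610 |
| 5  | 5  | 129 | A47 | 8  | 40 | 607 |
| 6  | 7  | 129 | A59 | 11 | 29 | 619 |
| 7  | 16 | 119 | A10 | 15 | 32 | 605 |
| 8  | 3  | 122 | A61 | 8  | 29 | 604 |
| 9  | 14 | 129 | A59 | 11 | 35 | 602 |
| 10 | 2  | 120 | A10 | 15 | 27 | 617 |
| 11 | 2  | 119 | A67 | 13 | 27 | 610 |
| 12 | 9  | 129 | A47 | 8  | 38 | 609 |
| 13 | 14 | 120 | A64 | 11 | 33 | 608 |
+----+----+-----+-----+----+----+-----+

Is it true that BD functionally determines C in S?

Yes

(B=120, D=15): rows 1, 10 → C = A10, A10 ✓
(B=114, D=13): row 2 → C = A33 ✓
(B=114, D=7): row 3 → C = A69 ✓
(B=114, D=8): row 4 → C = A67 ✓
(B=129, D=8): rows 5, 12 → C = A47, A47 ✓
(B=129, D=11): rows 6, 9 → C = A59, A59 ✓
(B=119, D=15): row 7 → C = A10 ✓
(B=122, D=8): row 8 → C = A61 ✓
(B=119, D=13): row 11 → C = A67 ✓
(B=120, D=11): row 13 → C = A64 ✓
Every BD value is associated with a single C value, so BD -> C holds.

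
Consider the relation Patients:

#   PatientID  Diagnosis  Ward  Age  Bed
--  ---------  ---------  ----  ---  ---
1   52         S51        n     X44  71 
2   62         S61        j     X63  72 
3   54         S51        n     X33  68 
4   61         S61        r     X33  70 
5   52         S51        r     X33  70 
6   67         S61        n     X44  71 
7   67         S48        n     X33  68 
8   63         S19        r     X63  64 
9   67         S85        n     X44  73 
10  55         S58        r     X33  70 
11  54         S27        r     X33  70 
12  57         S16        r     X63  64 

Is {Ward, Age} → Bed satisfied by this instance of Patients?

(Ward=n, Age=X44): rows 1, 6, 9 → Bed takes values {71, 73} — violation
(Ward=j, Age=X63): row 2 → Bed = 72 ✓
(Ward=n, Age=X33): rows 3, 7 → Bed = 68, 68 ✓
(Ward=r, Age=X33): rows 4, 5, 10, 11 → Bed = 70, 70, 70, 70 ✓
(Ward=r, Age=X63): rows 8, 12 → Bed = 64, 64 ✓
Two rows agree on {Ward, Age} but differ on Bed, so {Ward, Age} → Bed does not hold.

No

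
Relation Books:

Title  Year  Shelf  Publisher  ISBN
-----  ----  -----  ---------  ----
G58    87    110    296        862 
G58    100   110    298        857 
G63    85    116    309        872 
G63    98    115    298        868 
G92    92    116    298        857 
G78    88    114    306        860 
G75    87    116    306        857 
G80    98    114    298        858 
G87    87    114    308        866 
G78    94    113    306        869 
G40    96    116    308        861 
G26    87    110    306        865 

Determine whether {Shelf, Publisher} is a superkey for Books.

All 12 rows have distinct {Shelf, Publisher} values, so {Shelf, Publisher} → (all attributes) holds and {Shelf, Publisher} is a superkey.

Yes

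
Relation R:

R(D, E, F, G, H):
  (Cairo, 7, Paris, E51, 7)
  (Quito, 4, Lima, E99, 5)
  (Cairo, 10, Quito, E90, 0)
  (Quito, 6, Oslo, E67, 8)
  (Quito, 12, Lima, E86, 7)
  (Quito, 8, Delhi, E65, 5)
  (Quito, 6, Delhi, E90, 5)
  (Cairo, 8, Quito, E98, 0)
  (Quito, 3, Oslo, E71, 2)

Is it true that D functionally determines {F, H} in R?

D=Cairo: 3 rows → {F,H} takes values {(Paris, 7), (Quito, 0)} — violation
D=Quito: 6 rows → {F,H} takes values {(Lima, 5), (Oslo, 8), (Lima, 7), (Delhi, 5), (Oslo, 2)} — violation
Two rows agree on D but differ on {F, H}, so D → {F, H} does not hold.

No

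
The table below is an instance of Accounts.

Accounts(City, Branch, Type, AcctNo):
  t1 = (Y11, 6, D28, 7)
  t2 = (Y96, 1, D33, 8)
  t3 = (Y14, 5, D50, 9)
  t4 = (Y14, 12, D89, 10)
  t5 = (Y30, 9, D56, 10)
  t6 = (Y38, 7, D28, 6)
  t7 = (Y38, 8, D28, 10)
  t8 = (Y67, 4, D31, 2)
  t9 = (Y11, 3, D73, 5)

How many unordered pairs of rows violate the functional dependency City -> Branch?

3

City=Y11: violating pairs (1,9) — 1 pair.
City=Y14: violating pairs (3,4) — 1 pair.
City=Y38: violating pairs (6,7) — 1 pair.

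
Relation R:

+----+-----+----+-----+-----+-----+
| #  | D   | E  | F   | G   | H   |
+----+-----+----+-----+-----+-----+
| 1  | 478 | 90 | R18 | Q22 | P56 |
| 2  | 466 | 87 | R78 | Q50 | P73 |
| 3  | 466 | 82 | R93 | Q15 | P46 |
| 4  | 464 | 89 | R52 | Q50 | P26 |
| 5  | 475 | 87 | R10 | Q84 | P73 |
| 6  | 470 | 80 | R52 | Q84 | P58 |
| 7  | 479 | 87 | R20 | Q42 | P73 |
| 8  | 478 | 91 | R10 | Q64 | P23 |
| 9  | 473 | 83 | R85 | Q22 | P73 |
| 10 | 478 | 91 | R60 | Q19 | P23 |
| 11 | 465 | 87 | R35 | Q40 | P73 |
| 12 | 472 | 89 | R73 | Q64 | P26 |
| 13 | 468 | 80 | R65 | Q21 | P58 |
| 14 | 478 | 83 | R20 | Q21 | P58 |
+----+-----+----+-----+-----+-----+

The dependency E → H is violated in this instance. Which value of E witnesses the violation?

83

E=90: row 1 → H = P56 ✓
E=87: rows 2, 5, 7, 11 → H = P73, P73, P73, P73 ✓
E=82: row 3 → H = P46 ✓
E=89: rows 4, 12 → H = P26, P26 ✓
E=80: rows 6, 13 → H = P58, P58 ✓
E=91: rows 8, 10 → H = P23, P23 ✓
E=83: rows 9, 14 → H takes values {P73, P58} — violation
The only E value with inconsistent H is E=83.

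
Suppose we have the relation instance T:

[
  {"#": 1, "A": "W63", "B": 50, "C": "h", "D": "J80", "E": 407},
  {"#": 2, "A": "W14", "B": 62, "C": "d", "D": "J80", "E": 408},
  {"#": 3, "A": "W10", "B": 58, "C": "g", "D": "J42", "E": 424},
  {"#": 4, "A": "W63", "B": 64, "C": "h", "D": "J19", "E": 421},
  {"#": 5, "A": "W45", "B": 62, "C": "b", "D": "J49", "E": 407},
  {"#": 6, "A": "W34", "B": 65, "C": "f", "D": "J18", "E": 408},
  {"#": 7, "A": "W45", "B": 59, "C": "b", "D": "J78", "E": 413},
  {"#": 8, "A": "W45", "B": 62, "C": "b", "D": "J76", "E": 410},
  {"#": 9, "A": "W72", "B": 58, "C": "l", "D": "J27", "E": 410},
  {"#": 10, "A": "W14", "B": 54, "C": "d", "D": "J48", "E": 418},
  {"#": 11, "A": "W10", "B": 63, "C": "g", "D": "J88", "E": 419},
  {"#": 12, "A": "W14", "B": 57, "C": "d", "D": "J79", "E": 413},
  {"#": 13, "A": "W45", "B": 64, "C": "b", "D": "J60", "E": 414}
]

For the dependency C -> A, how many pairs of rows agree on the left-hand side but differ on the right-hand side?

0

C=h: all 2 rows agree on A — 0 pairs.
C=d: all 3 rows agree on A — 0 pairs.
C=g: all 2 rows agree on A — 0 pairs.
C=b: all 4 rows agree on A — 0 pairs.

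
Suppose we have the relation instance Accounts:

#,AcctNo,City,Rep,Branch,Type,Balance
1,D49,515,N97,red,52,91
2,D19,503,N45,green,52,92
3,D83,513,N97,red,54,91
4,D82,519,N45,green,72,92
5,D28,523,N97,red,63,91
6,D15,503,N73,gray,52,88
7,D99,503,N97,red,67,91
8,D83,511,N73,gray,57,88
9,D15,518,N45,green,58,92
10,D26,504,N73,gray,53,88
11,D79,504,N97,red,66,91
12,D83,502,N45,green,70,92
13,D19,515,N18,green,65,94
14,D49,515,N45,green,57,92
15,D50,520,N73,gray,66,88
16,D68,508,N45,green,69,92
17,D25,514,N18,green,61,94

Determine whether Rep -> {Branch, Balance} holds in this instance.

Rep=N97: rows 1, 3, 5, 7, 11 → {Branch,Balance} = (red, 91), (red, 91), (red, 91), (red, 91), (red, 91) ✓
Rep=N45: rows 2, 4, 9, 12, 14, 16 → {Branch,Balance} = (green, 92), (green, 92), (green, 92), (green, 92), (green, 92), (green, 92) ✓
Rep=N73: rows 6, 8, 10, 15 → {Branch,Balance} = (gray, 88), (gray, 88), (gray, 88), (gray, 88) ✓
Rep=N18: rows 13, 17 → {Branch,Balance} = (green, 94), (green, 94) ✓
Every Rep value is associated with a single {Branch, Balance} value, so Rep -> {Branch, Balance} holds.

Yes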